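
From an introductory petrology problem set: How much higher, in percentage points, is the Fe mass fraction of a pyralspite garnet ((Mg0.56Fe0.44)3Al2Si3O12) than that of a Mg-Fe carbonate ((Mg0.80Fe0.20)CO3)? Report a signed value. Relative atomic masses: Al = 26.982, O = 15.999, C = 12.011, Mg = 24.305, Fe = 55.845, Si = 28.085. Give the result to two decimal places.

4.25 percentage points

First mineral: 73.715 g Fe in 444.755 g formula = 16.57 wt% Fe.
Second mineral: 11.169 g Fe in 90.621 g formula = 12.32 wt% Fe.
16.57% − 12.32% gives a difference of 4.25 percentage points.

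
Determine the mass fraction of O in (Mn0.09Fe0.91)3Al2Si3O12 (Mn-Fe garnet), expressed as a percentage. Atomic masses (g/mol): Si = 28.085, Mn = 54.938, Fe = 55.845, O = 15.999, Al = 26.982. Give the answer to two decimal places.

38.59 weight percent

Molar mass of (Mn0.09Fe0.91)3Al2Si3O12: 0.27*54.938 + 2.73*55.845 + 2*26.982 + 3*28.085 + 12*15.999 = 497.497 g/mol.
Mass of O per formula unit: 12 × 15.999 = 191.988 g.
Weight fraction O = 191.988 / 497.497 = 0.3859.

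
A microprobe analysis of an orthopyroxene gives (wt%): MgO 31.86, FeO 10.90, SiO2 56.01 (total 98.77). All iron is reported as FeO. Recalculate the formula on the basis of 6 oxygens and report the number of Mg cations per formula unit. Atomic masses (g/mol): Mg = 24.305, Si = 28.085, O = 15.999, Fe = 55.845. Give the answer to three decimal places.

MgO: 31.86/40.304 = 0.79049 mol → 0.79049 mol Mg, 0.79049 mol O.
FeO: 10.90/71.844 = 0.15172 mol → 0.15172 mol Fe, 0.15172 mol O.
SiO2: 56.01/60.083 = 0.93221 mol → 0.93221 mol Si, 1.86442 mol O.
Total oxygen = 2.80663 mol. Normalization factor = 6/2.80663 = 2.13780.
Mg per 6 O = 0.79049 × 2.13780 = 1.690.

1.690 Mg apfu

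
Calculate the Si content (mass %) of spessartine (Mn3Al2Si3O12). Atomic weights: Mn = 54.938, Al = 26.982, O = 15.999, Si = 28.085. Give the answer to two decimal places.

17.02 mass %

Formula mass = 3·54.938 + 2·26.982 + 3·28.085 + 12·15.999 = 495.021 g/mol, of which 84.255 g is Si.
So Si makes up 84.255/495.021 = 0.1702 of the mass, i.e. 17.02%.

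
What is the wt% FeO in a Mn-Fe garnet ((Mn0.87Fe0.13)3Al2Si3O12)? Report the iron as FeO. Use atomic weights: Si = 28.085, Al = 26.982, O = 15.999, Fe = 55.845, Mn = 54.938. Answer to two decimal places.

5.66 wt%

Molar mass of (Mn0.87Fe0.13)3Al2Si3O12 = 2.61*54.938 + 0.39*55.845 + 2*26.982 + 3*28.085 + 12*15.999 = 495.375 g/mol.
Each formula unit contains 0.39 Fe, equivalent to 0.39/1 = 0.3900 mol FeO.
M(FeO) = 1×55.845 + 1×15.999 = 71.844 g/mol.
Mass of FeO per formula unit = 0.3900 × 71.844 = 28.019 g.
FeO wt% = 28.019 / 495.375 × 100 = 5.66%.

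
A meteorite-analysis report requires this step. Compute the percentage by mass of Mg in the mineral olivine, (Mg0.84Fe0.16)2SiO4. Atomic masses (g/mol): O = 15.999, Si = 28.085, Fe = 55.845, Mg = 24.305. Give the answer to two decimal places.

Formula mass = 1.68·24.305 + 0.32·55.845 + 1·28.085 + 4·15.999 = 150.784 g/mol, of which 40.832 g is Mg.
So Mg makes up 40.832/150.784 = 0.2708 of the mass, i.e. 27.08%.

27.08 wt%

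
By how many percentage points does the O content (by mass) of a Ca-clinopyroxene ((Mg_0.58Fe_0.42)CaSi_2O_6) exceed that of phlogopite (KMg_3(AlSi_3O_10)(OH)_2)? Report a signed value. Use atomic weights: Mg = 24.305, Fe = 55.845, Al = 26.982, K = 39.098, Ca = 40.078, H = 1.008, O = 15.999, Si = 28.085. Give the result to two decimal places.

-4.24 percentage points

First mineral: 95.994 g O in 229.794 g formula = 41.77 wt% O.
Second mineral: 191.988 g O in 417.254 g formula = 46.01 wt% O.
41.77% − 46.01% gives a difference of -4.24 percentage points.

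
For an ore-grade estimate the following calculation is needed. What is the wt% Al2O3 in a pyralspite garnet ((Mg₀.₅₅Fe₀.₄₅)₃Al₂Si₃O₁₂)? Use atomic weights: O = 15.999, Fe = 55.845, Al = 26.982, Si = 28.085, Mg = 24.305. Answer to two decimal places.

Molar mass of (Mg₀.₅₅Fe₀.₄₅)₃Al₂Si₃O₁₂ = 1.65×24.305 + 1.35×55.845 + 2×26.982 + 3×28.085 + 12×15.999 = 445.701 g/mol.
Each formula unit contains 2 Al, equivalent to 2/2 = 1.0000 mol Al2O3.
M(Al2O3) = 2×26.982 + 3×15.999 = 101.961 g/mol.
Mass of Al2O3 per formula unit = 1.0000 × 101.961 = 101.961 g.
Al2O3 wt% = 101.961 / 445.701 × 100 = 22.88%.

22.88 wt%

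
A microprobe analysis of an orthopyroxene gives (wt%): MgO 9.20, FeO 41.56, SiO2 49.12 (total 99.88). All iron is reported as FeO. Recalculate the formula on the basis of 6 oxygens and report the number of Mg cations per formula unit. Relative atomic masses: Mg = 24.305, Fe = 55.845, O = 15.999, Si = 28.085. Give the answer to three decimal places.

0.561 Mg apfu

9.20 wt% MgO ÷ 40.304 g/mol = 0.22827 mol, giving 0.22827 Mg and 0.22827 O.
41.56 wt% FeO ÷ 71.844 g/mol = 0.57848 mol, giving 0.57848 Fe and 0.57848 O.
49.12 wt% SiO2 ÷ 60.083 g/mol = 0.81754 mol, giving 0.81754 Si and 1.63508 O.
Oxygen sums to 2.44183; scaling by 6/2.44183 = 2.45717 puts the formula on 6 O.
Mg: 0.22827 × 2.45717 = 0.561 atoms per formula unit.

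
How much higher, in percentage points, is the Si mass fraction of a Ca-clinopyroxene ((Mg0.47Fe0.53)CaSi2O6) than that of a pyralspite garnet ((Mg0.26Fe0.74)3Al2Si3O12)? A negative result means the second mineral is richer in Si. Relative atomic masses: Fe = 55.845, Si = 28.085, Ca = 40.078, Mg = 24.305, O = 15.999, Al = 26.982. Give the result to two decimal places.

Si in (Mg0.47Fe0.53)CaSi2O6: molar mass 233.263 g/mol; 2×28.085 = 56.170 g → 24.08 wt%.
Si in (Mg0.26Fe0.74)3Al2Si3O12: molar mass 473.141 g/mol; 3×28.085 = 84.255 g → 17.81 wt%.
Difference = 24.08 − 17.81 = 6.27 percentage points.

6.27 percentage points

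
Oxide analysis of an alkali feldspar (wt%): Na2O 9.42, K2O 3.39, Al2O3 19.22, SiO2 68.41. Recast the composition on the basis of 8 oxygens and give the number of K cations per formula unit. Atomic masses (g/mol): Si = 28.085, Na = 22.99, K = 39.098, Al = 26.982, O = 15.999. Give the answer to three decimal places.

9.42 wt% Na2O ÷ 61.979 g/mol = 0.15199 mol, giving 0.30398 Na and 0.15199 O.
3.39 wt% K2O ÷ 94.195 g/mol = 0.03599 mol, giving 0.07198 K and 0.03599 O.
19.22 wt% Al2O3 ÷ 101.961 g/mol = 0.18850 mol, giving 0.37700 Al and 0.56550 O.
68.41 wt% SiO2 ÷ 60.083 g/mol = 1.13859 mol, giving 1.13859 Si and 2.27718 O.
Oxygen sums to 3.03066; scaling by 8/3.03066 = 2.63969 puts the formula on 8 O.
K: 0.07198 × 2.63969 = 0.190 atoms per formula unit.

0.190 K apfu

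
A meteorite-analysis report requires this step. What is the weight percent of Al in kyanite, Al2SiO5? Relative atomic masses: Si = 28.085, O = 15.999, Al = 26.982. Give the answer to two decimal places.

33.30 weight percent

Molar mass of Al2SiO5: 2·26.982 + 1·28.085 + 5·15.999 = 162.044 g/mol.
Mass of Al per formula unit: 2 × 26.982 = 53.964 g.
Weight fraction Al = 53.964 / 162.044 = 0.3330.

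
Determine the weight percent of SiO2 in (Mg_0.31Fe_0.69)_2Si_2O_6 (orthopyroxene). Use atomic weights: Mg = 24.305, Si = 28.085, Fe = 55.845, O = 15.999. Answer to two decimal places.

Molar mass of (Mg_0.31Fe_0.69)_2Si_2O_6 = 0.62×24.305 + 1.38×55.845 + 2×28.085 + 6×15.999 = 244.299 g/mol.
Each formula unit contains 2 Si, equivalent to 2/1 = 2.0000 mol SiO2.
M(SiO2) = 1×28.085 + 2×15.999 = 60.083 g/mol.
Mass of SiO2 per formula unit = 2.0000 × 60.083 = 120.166 g.
SiO2 wt% = 120.166 / 244.299 × 100 = 49.19%.

49.19 wt%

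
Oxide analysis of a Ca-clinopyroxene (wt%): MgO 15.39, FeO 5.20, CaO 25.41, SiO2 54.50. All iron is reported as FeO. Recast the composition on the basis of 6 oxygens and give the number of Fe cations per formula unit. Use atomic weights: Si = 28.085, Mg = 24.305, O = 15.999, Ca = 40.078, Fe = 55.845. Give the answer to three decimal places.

0.160 Fe apfu

MgO: 15.39/40.304 = 0.38185 mol → 0.38185 mol Mg, 0.38185 mol O.
FeO: 5.20/71.844 = 0.07238 mol → 0.07238 mol Fe, 0.07238 mol O.
CaO: 25.41/56.077 = 0.45313 mol → 0.45313 mol Ca, 0.45313 mol O.
SiO2: 54.50/60.083 = 0.90708 mol → 0.90708 mol Si, 1.81416 mol O.
Total oxygen = 2.72152 mol. Normalization factor = 6/2.72152 = 2.20465.
Fe per 6 O = 0.07238 × 2.20465 = 0.160.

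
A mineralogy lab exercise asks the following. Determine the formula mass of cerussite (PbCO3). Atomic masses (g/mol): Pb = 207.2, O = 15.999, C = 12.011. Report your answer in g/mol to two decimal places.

267.21 g/mol

The formula mass is the sum 1(207.2) + 1(12.011) + 3(15.999).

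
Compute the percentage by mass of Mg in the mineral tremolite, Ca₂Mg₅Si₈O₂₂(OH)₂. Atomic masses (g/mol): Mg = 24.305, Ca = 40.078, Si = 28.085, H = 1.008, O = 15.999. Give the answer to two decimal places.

M(Ca₂Mg₅Si₈O₂₂(OH)₂) = 812.353 g/mol.
Mg contributes 5 × 24.305 = 121.525 g per mole.
121.525/812.353 = 0.1496 → 14.96%.

14.96 wt%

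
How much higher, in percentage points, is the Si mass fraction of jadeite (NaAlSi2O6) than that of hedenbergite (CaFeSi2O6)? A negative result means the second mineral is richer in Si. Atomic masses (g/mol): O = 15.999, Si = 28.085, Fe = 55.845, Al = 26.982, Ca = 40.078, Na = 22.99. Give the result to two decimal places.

Si in NaAlSi2O6: molar mass 202.136 g/mol; 2×28.085 = 56.170 g → 27.79 wt%.
Si in CaFeSi2O6: molar mass 248.087 g/mol; 2×28.085 = 56.170 g → 22.64 wt%.
Difference = 27.79 − 22.64 = 5.15 percentage points.

5.15 percentage points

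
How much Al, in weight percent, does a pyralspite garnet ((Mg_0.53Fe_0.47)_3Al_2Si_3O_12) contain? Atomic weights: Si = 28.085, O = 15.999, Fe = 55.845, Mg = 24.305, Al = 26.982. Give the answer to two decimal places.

12.06 weight percent

Formula mass = 1.59×24.305 + 1.41×55.845 + 2×26.982 + 3×28.085 + 12×15.999 = 447.593 g/mol, of which 53.964 g is Al.
So Al makes up 53.964/447.593 = 0.1206 of the mass, i.e. 12.06%.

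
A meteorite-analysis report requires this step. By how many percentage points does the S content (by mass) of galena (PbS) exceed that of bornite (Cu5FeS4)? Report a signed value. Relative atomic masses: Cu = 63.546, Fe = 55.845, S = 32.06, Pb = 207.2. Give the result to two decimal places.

M(PbS) = 239.260 g/mol, so wt% S = 32.060/239.260 × 100 = 13.40%.
M(Cu5FeS4) = 501.815 g/mol, so wt% S = 128.240/501.815 × 100 = 25.56%.
13.40 − 25.56 = -12.16 pp.

-12.16 percentage points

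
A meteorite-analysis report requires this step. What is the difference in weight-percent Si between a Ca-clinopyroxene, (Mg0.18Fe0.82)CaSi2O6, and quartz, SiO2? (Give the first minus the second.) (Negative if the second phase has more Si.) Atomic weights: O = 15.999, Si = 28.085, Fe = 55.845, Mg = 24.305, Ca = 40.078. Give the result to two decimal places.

-23.57 percentage points

M((Mg0.18Fe0.82)CaSi2O6) = 242.410 g/mol, so wt% Si = 56.170/242.410 × 100 = 23.17%.
M(SiO2) = 60.083 g/mol, so wt% Si = 28.085/60.083 × 100 = 46.74%.
23.17 − 46.74 = -23.57 pp.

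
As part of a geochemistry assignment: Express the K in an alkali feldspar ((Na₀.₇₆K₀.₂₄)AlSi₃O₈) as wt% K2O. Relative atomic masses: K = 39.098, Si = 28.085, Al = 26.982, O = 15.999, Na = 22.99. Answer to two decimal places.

Molar mass of (Na₀.₇₆K₀.₂₄)AlSi₃O₈ = 0.76*22.99 + 0.24*39.098 + 1*26.982 + 3*28.085 + 8*15.999 = 266.085 g/mol.
Each formula unit contains 0.24 K, equivalent to 0.24/2 = 0.1200 mol K2O.
M(K2O) = 2×39.098 + 1×15.999 = 94.195 g/mol.
Mass of K2O per formula unit = 0.1200 × 94.195 = 11.303 g.
K2O wt% = 11.303 / 266.085 × 100 = 4.25%.

4.25 wt%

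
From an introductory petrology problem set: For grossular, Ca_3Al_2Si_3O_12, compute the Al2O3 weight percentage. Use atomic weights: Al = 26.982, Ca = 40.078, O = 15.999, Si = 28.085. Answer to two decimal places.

Formula mass = 450.441 g/mol.
2 Al → 1.0000 mol Al2O3 per formula unit; M(Al2O3) = 101.961, so Al2O3 mass = 101.961 g.
101.961/450.441 × 100 = 22.64 wt%.

22.64 wt%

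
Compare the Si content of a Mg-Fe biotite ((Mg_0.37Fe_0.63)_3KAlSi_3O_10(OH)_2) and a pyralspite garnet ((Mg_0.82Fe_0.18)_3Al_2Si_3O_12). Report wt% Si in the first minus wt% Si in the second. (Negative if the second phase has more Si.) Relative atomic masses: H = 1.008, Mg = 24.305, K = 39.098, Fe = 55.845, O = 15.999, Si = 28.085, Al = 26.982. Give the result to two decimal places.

Si in (Mg_0.37Fe_0.63)_3KAlSi_3O_10(OH)_2: molar mass 476.865 g/mol; 3×28.085 = 84.255 g → 17.67 wt%.
Si in (Mg_0.82Fe_0.18)_3Al_2Si_3O_12: molar mass 420.154 g/mol; 3×28.085 = 84.255 g → 20.05 wt%.
Difference = 17.67 − 20.05 = -2.38 percentage points.

-2.38 percentage points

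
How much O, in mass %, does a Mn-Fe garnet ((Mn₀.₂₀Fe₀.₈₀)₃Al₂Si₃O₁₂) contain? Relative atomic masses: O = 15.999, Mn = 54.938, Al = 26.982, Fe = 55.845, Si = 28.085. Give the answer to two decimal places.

Molar mass of (Mn₀.₂₀Fe₀.₈₀)₃Al₂Si₃O₁₂: 0.60·54.938 + 2.40·55.845 + 2·26.982 + 3·28.085 + 12·15.999 = 497.198 g/mol.
Mass of O per formula unit: 12 × 15.999 = 191.988 g.
Weight fraction O = 191.988 / 497.198 = 0.3861.

38.61 mass %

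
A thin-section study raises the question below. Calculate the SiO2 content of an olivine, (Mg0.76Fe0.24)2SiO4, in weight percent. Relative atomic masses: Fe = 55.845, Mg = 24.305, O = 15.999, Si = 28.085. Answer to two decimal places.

Formula mass = 155.830 g/mol.
1 Si → 1.0000 mol SiO2 per formula unit; M(SiO2) = 60.083, so SiO2 mass = 60.083 g.
60.083/155.830 × 100 = 38.56 wt%.

38.56 wt%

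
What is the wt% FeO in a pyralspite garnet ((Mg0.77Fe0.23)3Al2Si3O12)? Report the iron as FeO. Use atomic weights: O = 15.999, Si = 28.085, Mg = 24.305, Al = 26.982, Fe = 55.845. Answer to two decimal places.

11.67 wt%

Molar mass of (Mg0.77Fe0.23)3Al2Si3O12 = 2.31·24.305 + 0.69·55.845 + 2·26.982 + 3·28.085 + 12·15.999 = 424.885 g/mol.
Each formula unit contains 0.69 Fe, equivalent to 0.69/1 = 0.6900 mol FeO.
M(FeO) = 1×55.845 + 1×15.999 = 71.844 g/mol.
Mass of FeO per formula unit = 0.6900 × 71.844 = 49.572 g.
FeO wt% = 49.572 / 424.885 × 100 = 11.67%.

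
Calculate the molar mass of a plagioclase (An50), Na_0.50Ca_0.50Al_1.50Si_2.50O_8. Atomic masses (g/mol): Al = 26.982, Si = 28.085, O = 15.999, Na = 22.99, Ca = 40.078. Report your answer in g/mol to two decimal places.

Na: 0.50 × 22.99 = 11.4950
Ca: 0.50 × 40.078 = 20.0390
Al: 1.50 × 26.982 = 40.4730
Si: 2.50 × 28.085 = 70.2125
O: 8 × 15.999 = 127.9920
Summing the contributions gives the formula mass.

270.21 g/mol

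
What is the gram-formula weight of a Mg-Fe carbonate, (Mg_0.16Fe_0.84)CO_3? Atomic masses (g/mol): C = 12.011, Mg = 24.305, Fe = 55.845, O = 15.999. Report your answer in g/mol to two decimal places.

M = 0.16(24.305) + 0.84(55.845) + 1(12.011) + 3(15.999)

110.81 g/mol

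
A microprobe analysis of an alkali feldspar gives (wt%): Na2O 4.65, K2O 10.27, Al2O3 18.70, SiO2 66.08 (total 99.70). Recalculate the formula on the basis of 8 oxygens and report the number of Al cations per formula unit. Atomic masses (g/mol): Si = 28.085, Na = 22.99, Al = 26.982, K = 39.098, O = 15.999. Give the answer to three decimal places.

Na2O: 4.65/61.979 = 0.07503 mol → 0.15006 mol Na, 0.07503 mol O.
K2O: 10.27/94.195 = 0.10903 mol → 0.21806 mol K, 0.10903 mol O.
Al2O3: 18.70/101.961 = 0.18340 mol → 0.36680 mol Al, 0.55020 mol O.
SiO2: 66.08/60.083 = 1.09981 mol → 1.09981 mol Si, 2.19962 mol O.
Total oxygen = 2.93388 mol. Normalization factor = 8/2.93388 = 2.72676.
Al per 8 O = 0.36680 × 2.72676 = 1.000.

1.000 Al apfu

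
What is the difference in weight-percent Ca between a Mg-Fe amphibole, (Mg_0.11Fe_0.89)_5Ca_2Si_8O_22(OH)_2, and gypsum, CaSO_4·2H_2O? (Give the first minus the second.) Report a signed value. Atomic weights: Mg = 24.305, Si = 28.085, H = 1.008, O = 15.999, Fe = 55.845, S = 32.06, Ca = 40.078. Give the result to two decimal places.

First mineral: 80.156 g Ca in 952.706 g formula = 8.41 wt% Ca.
Second mineral: 40.078 g Ca in 172.164 g formula = 23.28 wt% Ca.
8.41% − 23.28% gives a difference of -14.87 percentage points.

-14.87 percentage points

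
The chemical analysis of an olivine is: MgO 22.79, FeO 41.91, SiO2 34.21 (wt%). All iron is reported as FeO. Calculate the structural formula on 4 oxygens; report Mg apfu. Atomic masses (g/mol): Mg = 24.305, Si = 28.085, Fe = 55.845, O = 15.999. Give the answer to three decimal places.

MgO: 22.79/40.304 = 0.56545 mol → 0.56545 mol Mg, 0.56545 mol O.
FeO: 41.91/71.844 = 0.58335 mol → 0.58335 mol Fe, 0.58335 mol O.
SiO2: 34.21/60.083 = 0.56938 mol → 0.56938 mol Si, 1.13876 mol O.
Total oxygen = 2.28756 mol. Normalization factor = 4/2.28756 = 1.74859.
Mg per 4 O = 0.56545 × 1.74859 = 0.989.

0.989 Mg apfu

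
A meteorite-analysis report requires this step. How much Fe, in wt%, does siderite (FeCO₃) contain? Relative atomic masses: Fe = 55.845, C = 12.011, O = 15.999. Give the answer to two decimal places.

48.20 wt%

Formula mass = 1*55.845 + 1*12.011 + 3*15.999 = 115.853 g/mol, of which 55.845 g is Fe.
So Fe makes up 55.845/115.853 = 0.4820 of the mass, i.e. 48.20%.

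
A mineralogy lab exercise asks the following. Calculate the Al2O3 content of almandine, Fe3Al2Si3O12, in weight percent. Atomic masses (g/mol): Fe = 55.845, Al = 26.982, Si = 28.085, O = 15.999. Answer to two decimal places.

Formula mass = 497.742 g/mol.
2 Al → 1.0000 mol Al2O3 per formula unit; M(Al2O3) = 101.961, so Al2O3 mass = 101.961 g.
101.961/497.742 × 100 = 20.48 wt%.

20.48 wt%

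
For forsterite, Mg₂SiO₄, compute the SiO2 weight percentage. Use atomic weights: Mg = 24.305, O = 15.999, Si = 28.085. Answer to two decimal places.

Formula mass = 140.691 g/mol.
1 Si → 1.0000 mol SiO2 per formula unit; M(SiO2) = 60.083, so SiO2 mass = 60.083 g.
60.083/140.691 × 100 = 42.71 wt%.

42.71 wt%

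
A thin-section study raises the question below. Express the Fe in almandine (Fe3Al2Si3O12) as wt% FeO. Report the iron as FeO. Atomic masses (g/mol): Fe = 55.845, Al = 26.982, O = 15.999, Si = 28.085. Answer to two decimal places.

Molar mass of Fe3Al2Si3O12 = 3·55.845 + 2·26.982 + 3·28.085 + 12·15.999 = 497.742 g/mol.
Each formula unit contains 3 Fe, equivalent to 3/1 = 3.0000 mol FeO.
M(FeO) = 1×55.845 + 1×15.999 = 71.844 g/mol.
Mass of FeO per formula unit = 3.0000 × 71.844 = 215.532 g.
FeO wt% = 215.532 / 497.742 × 100 = 43.30%.

43.30 wt%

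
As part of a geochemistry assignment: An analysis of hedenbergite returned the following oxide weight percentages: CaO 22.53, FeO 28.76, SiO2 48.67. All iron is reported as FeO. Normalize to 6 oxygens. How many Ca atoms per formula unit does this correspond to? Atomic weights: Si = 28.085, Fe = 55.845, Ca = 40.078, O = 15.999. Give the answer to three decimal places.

CaO (M=56.077): mol = 0.40177; Ca = 0.40177, O = 0.40177.
FeO (M=71.844): mol = 0.40031; Fe = 0.40031, O = 0.40031.
SiO2 (M=60.083): mol = 0.81005; Si = 0.81005, O = 1.62010.
ΣO = 2.42218; factor = 6/ΣO = 2.47711.
Ca apfu = 0.40177 × 2.47711 = 0.995.

0.995 Ca apfu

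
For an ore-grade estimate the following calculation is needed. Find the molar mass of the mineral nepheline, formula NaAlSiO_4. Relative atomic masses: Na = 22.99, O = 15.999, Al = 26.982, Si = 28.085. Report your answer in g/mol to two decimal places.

The formula mass is the sum 1*22.99 + 1*26.982 + 1*28.085 + 4*15.999.

142.05 g/mol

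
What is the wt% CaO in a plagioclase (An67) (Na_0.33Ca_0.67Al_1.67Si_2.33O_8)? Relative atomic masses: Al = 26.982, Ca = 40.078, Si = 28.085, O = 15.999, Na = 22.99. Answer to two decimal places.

Molar mass of Na_0.33Ca_0.67Al_1.67Si_2.33O_8 = 0.33×22.99 + 0.67×40.078 + 1.67×26.982 + 2.33×28.085 + 8×15.999 = 272.929 g/mol.
Each formula unit contains 0.67 Ca, equivalent to 0.67/1 = 0.6700 mol CaO.
M(CaO) = 1×40.078 + 1×15.999 = 56.077 g/mol.
Mass of CaO per formula unit = 0.6700 × 56.077 = 37.572 g.
CaO wt% = 37.572 / 272.929 × 100 = 13.77%.

13.77 wt%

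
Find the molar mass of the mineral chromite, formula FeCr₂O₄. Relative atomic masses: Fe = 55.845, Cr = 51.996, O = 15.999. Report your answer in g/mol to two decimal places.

M = 1*55.845 + 2*51.996 + 4*15.999

223.83 g/mol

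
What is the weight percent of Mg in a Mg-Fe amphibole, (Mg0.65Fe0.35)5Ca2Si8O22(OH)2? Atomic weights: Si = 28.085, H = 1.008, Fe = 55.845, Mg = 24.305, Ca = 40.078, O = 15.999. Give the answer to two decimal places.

9.11 wt%

Formula mass = 3.25×24.305 + 1.75×55.845 + 2×40.078 + 8×28.085 + 24×15.999 + 2×1.008 = 867.548 g/mol, of which 78.991 g is Mg.
So Mg makes up 78.991/867.548 = 0.0911 of the mass, i.e. 9.11%.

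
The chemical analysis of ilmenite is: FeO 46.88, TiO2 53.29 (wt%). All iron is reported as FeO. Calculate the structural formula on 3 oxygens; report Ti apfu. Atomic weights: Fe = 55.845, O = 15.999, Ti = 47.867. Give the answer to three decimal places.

1.007 Ti apfu

FeO (M=71.844): mol = 0.65252; Fe = 0.65252, O = 0.65252.
TiO2 (M=79.865): mol = 0.66725; Ti = 0.66725, O = 1.33450.
ΣO = 1.98702; factor = 3/ΣO = 1.50980.
Ti apfu = 0.66725 × 1.50980 = 1.007.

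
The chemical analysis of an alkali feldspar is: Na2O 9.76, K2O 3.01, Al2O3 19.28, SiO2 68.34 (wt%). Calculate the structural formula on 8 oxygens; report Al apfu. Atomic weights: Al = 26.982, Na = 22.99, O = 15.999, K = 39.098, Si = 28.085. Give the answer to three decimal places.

0.998 Al apfu

Na2O (M=61.979): mol = 0.15747; Na = 0.31494, O = 0.15747.
K2O (M=94.195): mol = 0.03195; K = 0.06390, O = 0.03195.
Al2O3 (M=101.961): mol = 0.18909; Al = 0.37818, O = 0.56727.
SiO2 (M=60.083): mol = 1.13743; Si = 1.13743, O = 2.27486.
ΣO = 3.03155; factor = 8/ΣO = 2.63891.
Al apfu = 0.37818 × 2.63891 = 0.998.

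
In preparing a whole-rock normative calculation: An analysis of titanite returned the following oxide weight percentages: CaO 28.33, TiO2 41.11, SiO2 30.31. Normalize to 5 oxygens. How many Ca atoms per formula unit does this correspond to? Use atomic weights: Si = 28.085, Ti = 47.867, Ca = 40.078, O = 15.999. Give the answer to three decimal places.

0.993 Ca apfu

28.33 wt% CaO ÷ 56.077 g/mol = 0.50520 mol, giving 0.50520 Ca and 0.50520 O.
41.11 wt% TiO2 ÷ 79.865 g/mol = 0.51474 mol, giving 0.51474 Ti and 1.02948 O.
30.31 wt% SiO2 ÷ 60.083 g/mol = 0.50447 mol, giving 0.50447 Si and 1.00894 O.
Oxygen sums to 2.54362; scaling by 5/2.54362 = 1.96570 puts the formula on 5 O.
Ca: 0.50520 × 1.96570 = 0.993 atoms per formula unit.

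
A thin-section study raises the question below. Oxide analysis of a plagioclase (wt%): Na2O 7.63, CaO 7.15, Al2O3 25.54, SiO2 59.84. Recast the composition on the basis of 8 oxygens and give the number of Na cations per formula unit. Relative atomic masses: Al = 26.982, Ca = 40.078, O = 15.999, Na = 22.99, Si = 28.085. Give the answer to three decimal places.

0.658 Na apfu

Na2O (M=61.979): mol = 0.12311; Na = 0.24622, O = 0.12311.
CaO (M=56.077): mol = 0.12750; Ca = 0.12750, O = 0.12750.
Al2O3 (M=101.961): mol = 0.25049; Al = 0.50098, O = 0.75147.
SiO2 (M=60.083): mol = 0.99596; Si = 0.99596, O = 1.99192.
ΣO = 2.99400; factor = 8/ΣO = 2.67201.
Na apfu = 0.24622 × 2.67201 = 0.658.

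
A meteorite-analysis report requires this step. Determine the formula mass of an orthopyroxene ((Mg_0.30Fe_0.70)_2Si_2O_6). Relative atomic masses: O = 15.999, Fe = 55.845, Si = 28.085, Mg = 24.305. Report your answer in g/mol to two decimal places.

244.93 g/mol

Mg: 0.60 × 24.305 = 14.5830
Fe: 1.40 × 55.845 = 78.1830
Si: 2 × 28.085 = 56.1700
O: 6 × 15.999 = 95.9940
Summing the contributions gives the formula mass.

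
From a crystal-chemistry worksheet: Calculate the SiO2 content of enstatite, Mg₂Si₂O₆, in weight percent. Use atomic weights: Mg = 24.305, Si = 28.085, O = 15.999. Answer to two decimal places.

59.85 wt%

M(Mg₂Si₂O₆) = 200.774 g/mol; M(SiO2) = 60.083 g/mol.
Moles SiO2 per formula unit = 2 Si ÷ 1 = 2.0000.
SiO2 fraction = (2.0000 × 60.083) / 200.774 = 120.166/200.774 = 0.5985.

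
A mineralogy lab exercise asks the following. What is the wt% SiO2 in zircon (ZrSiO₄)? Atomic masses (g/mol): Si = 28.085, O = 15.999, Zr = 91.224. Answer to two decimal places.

32.78 wt%

Formula mass = 183.305 g/mol.
1 Si → 1.0000 mol SiO2 per formula unit; M(SiO2) = 60.083, so SiO2 mass = 60.083 g.
60.083/183.305 × 100 = 32.78 wt%.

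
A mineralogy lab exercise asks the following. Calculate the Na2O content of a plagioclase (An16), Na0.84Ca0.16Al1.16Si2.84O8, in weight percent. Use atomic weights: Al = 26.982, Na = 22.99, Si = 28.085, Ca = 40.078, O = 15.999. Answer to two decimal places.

9.83 wt%

Molar mass of Na0.84Ca0.16Al1.16Si2.84O8 = 0.84*22.99 + 0.16*40.078 + 1.16*26.982 + 2.84*28.085 + 8*15.999 = 264.777 g/mol.
Each formula unit contains 0.84 Na, equivalent to 0.84/2 = 0.4200 mol Na2O.
M(Na2O) = 2×22.99 + 1×15.999 = 61.979 g/mol.
Mass of Na2O per formula unit = 0.4200 × 61.979 = 26.031 g.
Na2O wt% = 26.031 / 264.777 × 100 = 9.83%.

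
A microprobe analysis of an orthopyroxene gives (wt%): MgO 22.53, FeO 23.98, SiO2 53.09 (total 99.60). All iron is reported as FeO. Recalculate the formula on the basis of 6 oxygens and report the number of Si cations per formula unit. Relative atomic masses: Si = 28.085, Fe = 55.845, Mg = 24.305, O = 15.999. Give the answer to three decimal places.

1.993 Si apfu

MgO: 22.53/40.304 = 0.55900 mol → 0.55900 mol Mg, 0.55900 mol O.
FeO: 23.98/71.844 = 0.33378 mol → 0.33378 mol Fe, 0.33378 mol O.
SiO2: 53.09/60.083 = 0.88361 mol → 0.88361 mol Si, 1.76722 mol O.
Total oxygen = 2.66000 mol. Normalization factor = 6/2.66000 = 2.25564.
Si per 6 O = 0.88361 × 2.25564 = 1.993.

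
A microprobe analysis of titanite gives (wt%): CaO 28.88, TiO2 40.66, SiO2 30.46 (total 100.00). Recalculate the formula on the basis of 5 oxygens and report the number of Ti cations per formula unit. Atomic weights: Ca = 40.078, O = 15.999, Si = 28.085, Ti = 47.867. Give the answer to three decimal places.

CaO (M=56.077): mol = 0.51501; Ca = 0.51501, O = 0.51501.
TiO2 (M=79.865): mol = 0.50911; Ti = 0.50911, O = 1.01822.
SiO2 (M=60.083): mol = 0.50697; Si = 0.50697, O = 1.01394.
ΣO = 2.54717; factor = 5/ΣO = 1.96296.
Ti apfu = 0.50911 × 1.96296 = 0.999.

0.999 Ti apfu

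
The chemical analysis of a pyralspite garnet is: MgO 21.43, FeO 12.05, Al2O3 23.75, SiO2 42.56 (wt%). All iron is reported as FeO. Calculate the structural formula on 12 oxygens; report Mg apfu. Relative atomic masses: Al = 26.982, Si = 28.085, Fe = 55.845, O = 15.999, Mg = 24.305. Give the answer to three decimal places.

2.267 Mg apfu

MgO: 21.43/40.304 = 0.53171 mol → 0.53171 mol Mg, 0.53171 mol O.
FeO: 12.05/71.844 = 0.16772 mol → 0.16772 mol Fe, 0.16772 mol O.
Al2O3: 23.75/101.961 = 0.23293 mol → 0.46586 mol Al, 0.69879 mol O.
SiO2: 42.56/60.083 = 0.70835 mol → 0.70835 mol Si, 1.41670 mol O.
Total oxygen = 2.81492 mol. Normalization factor = 12/2.81492 = 4.26300.
Mg per 12 O = 0.53171 × 4.26300 = 2.267.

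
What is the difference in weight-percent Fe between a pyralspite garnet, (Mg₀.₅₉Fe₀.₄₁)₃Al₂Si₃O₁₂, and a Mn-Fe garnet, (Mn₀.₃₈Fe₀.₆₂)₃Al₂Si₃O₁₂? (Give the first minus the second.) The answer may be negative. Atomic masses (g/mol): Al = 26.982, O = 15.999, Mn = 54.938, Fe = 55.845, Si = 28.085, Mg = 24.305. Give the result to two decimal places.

Fe in (Mg₀.₅₉Fe₀.₄₁)₃Al₂Si₃O₁₂: molar mass 441.916 g/mol; 1.23×55.845 = 68.689 g → 15.54 wt%.
Fe in (Mn₀.₃₈Fe₀.₆₂)₃Al₂Si₃O₁₂: molar mass 496.708 g/mol; 1.86×55.845 = 103.872 g → 20.91 wt%.
Difference = 15.54 − 20.91 = -5.37 percentage points.

-5.37 percentage points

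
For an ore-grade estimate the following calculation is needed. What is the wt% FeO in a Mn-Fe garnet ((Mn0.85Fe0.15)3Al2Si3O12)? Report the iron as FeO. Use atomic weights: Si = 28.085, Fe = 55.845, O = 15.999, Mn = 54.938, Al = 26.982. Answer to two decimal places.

M((Mn0.85Fe0.15)3Al2Si3O12) = 495.429 g/mol; M(FeO) = 71.844 g/mol.
Moles FeO per formula unit = 0.45 Fe ÷ 1 = 0.4500.
FeO fraction = (0.4500 × 71.844) / 495.429 = 32.330/495.429 = 0.0653.

6.53 wt%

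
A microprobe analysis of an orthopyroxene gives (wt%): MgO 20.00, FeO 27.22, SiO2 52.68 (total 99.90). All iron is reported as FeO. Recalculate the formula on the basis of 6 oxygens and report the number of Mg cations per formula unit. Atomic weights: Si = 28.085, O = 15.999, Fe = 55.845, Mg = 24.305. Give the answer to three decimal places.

1.133 Mg apfu

MgO: 20.00/40.304 = 0.49623 mol → 0.49623 mol Mg, 0.49623 mol O.
FeO: 27.22/71.844 = 0.37888 mol → 0.37888 mol Fe, 0.37888 mol O.
SiO2: 52.68/60.083 = 0.87679 mol → 0.87679 mol Si, 1.75358 mol O.
Total oxygen = 2.62869 mol. Normalization factor = 6/2.62869 = 2.28251.
Mg per 6 O = 0.49623 × 2.28251 = 1.133.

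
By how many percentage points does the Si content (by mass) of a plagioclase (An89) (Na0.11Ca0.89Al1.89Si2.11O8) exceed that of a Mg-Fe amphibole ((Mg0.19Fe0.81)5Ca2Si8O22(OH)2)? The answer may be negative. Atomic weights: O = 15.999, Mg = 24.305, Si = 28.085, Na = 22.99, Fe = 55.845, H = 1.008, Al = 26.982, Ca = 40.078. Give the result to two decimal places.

-2.46 percentage points

Si in Na0.11Ca0.89Al1.89Si2.11O8: molar mass 276.446 g/mol; 2.11×28.085 = 59.259 g → 21.44 wt%.
Si in (Mg0.19Fe0.81)5Ca2Si8O22(OH)2: molar mass 940.090 g/mol; 8×28.085 = 224.680 g → 23.90 wt%.
Difference = 21.44 − 23.90 = -2.46 percentage points.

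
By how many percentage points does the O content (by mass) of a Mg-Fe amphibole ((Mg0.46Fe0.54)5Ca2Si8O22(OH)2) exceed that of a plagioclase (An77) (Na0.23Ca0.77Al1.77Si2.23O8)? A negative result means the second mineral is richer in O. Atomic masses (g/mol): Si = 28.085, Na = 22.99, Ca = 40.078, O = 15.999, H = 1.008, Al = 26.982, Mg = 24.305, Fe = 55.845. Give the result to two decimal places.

-3.84 percentage points

O in (Mg0.46Fe0.54)5Ca2Si8O22(OH)2: molar mass 897.511 g/mol; 24×15.999 = 383.976 g → 42.78 wt%.
O in Na0.23Ca0.77Al1.77Si2.23O8: molar mass 274.527 g/mol; 8×15.999 = 127.992 g → 46.62 wt%.
Difference = 42.78 − 46.62 = -3.84 percentage points.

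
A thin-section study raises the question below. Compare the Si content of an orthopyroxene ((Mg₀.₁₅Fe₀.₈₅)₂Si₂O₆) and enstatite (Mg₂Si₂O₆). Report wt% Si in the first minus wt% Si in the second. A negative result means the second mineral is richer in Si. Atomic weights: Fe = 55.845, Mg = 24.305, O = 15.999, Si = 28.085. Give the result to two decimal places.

-5.90 percentage points

Si in (Mg₀.₁₅Fe₀.₈₅)₂Si₂O₆: molar mass 254.392 g/mol; 2×28.085 = 56.170 g → 22.08 wt%.
Si in Mg₂Si₂O₆: molar mass 200.774 g/mol; 2×28.085 = 56.170 g → 27.98 wt%.
Difference = 22.08 − 27.98 = -5.90 percentage points.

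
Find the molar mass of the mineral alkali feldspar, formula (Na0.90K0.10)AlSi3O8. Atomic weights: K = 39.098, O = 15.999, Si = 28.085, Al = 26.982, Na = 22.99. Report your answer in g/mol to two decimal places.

263.83 g/mol

Na: 0.90 × 22.99 = 20.6910
K: 0.10 × 39.098 = 3.9098
Al: 1 × 26.982 = 26.9820
Si: 3 × 28.085 = 84.2550
O: 8 × 15.999 = 127.9920
Summing the contributions gives the formula mass.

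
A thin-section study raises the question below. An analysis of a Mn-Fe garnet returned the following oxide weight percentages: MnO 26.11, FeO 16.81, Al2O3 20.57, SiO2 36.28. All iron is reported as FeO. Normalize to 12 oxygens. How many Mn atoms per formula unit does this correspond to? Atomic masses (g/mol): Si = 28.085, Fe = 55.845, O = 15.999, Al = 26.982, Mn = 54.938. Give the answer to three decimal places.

26.11 wt% MnO ÷ 70.937 g/mol = 0.36807 mol, giving 0.36807 Mn and 0.36807 O.
16.81 wt% FeO ÷ 71.844 g/mol = 0.23398 mol, giving 0.23398 Fe and 0.23398 O.
20.57 wt% Al2O3 ÷ 101.961 g/mol = 0.20174 mol, giving 0.40348 Al and 0.60522 O.
36.28 wt% SiO2 ÷ 60.083 g/mol = 0.60383 mol, giving 0.60383 Si and 1.20766 O.
Oxygen sums to 2.41493; scaling by 12/2.41493 = 4.96909 puts the formula on 12 O.
Mn: 0.36807 × 4.96909 = 1.829 atoms per formula unit.

1.829 Mn apfu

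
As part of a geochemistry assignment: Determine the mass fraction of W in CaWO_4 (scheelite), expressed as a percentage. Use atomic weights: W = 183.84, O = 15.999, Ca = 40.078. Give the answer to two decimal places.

Formula mass = 1×40.078 + 1×183.84 + 4×15.999 = 287.914 g/mol, of which 183.840 g is W.
So W makes up 183.840/287.914 = 0.6385 of the mass, i.e. 63.85%.

63.85 weight percent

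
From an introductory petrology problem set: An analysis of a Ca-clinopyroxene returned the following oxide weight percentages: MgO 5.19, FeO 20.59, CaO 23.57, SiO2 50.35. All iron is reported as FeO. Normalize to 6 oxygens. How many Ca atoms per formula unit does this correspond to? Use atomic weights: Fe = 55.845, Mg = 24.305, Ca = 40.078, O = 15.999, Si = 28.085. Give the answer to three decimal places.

MgO: 5.19/40.304 = 0.12877 mol → 0.12877 mol Mg, 0.12877 mol O.
FeO: 20.59/71.844 = 0.28659 mol → 0.28659 mol Fe, 0.28659 mol O.
CaO: 23.57/56.077 = 0.42031 mol → 0.42031 mol Ca, 0.42031 mol O.
SiO2: 50.35/60.083 = 0.83801 mol → 0.83801 mol Si, 1.67602 mol O.
Total oxygen = 2.51169 mol. Normalization factor = 6/2.51169 = 2.38883.
Ca per 6 O = 0.42031 × 2.38883 = 1.004.

1.004 Ca apfu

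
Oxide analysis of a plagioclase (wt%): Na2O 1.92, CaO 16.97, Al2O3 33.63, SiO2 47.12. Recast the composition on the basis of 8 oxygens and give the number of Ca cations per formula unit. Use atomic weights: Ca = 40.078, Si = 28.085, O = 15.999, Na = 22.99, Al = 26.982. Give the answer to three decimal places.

1.92 wt% Na2O ÷ 61.979 g/mol = 0.03098 mol, giving 0.06196 Na and 0.03098 O.
16.97 wt% CaO ÷ 56.077 g/mol = 0.30262 mol, giving 0.30262 Ca and 0.30262 O.
33.63 wt% Al2O3 ÷ 101.961 g/mol = 0.32983 mol, giving 0.65966 Al and 0.98949 O.
47.12 wt% SiO2 ÷ 60.083 g/mol = 0.78425 mol, giving 0.78425 Si and 1.56850 O.
Oxygen sums to 2.89159; scaling by 8/2.89159 = 2.76664 puts the formula on 8 O.
Ca: 0.30262 × 2.76664 = 0.837 atoms per formula unit.

0.837 Ca apfu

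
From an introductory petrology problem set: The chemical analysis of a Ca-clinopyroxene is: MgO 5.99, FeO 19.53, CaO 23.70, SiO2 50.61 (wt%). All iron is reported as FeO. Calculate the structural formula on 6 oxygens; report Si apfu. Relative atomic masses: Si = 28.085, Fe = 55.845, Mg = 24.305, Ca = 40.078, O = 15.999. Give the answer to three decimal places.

1.999 Si apfu

MgO (M=40.304): mol = 0.14862; Mg = 0.14862, O = 0.14862.
FeO (M=71.844): mol = 0.27184; Fe = 0.27184, O = 0.27184.
CaO (M=56.077): mol = 0.42263; Ca = 0.42263, O = 0.42263.
SiO2 (M=60.083): mol = 0.84233; Si = 0.84233, O = 1.68466.
ΣO = 2.52775; factor = 6/ΣO = 2.37365.
Si apfu = 0.84233 × 2.37365 = 1.999.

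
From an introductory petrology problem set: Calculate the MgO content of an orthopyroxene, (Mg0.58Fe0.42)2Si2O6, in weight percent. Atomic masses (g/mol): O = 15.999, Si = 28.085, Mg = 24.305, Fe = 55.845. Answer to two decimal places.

Molar mass of (Mg0.58Fe0.42)2Si2O6 = 1.16×24.305 + 0.84×55.845 + 2×28.085 + 6×15.999 = 227.268 g/mol.
Each formula unit contains 1.16 Mg, equivalent to 1.16/1 = 1.1600 mol MgO.
M(MgO) = 1×24.305 + 1×15.999 = 40.304 g/mol.
Mass of MgO per formula unit = 1.1600 × 40.304 = 46.753 g.
MgO wt% = 46.753 / 227.268 × 100 = 20.57%.

20.57 wt%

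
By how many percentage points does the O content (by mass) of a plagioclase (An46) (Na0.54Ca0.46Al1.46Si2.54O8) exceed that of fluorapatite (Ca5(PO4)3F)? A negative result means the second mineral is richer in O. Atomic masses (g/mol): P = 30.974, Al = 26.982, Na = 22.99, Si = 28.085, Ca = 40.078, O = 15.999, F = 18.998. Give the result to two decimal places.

9.41 percentage points

O in Na0.54Ca0.46Al1.46Si2.54O8: molar mass 269.572 g/mol; 8×15.999 = 127.992 g → 47.48 wt%.
O in Ca5(PO4)3F: molar mass 504.298 g/mol; 12×15.999 = 191.988 g → 38.07 wt%.
Difference = 47.48 − 38.07 = 9.41 percentage points.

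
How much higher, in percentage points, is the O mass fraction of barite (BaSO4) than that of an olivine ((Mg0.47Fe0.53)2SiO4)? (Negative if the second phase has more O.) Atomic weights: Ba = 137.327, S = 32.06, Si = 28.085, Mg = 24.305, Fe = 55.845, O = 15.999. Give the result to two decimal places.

-9.33 percentage points

M(BaSO4) = 233.383 g/mol, so wt% O = 63.996/233.383 × 100 = 27.42%.
M((Mg0.47Fe0.53)2SiO4) = 174.123 g/mol, so wt% O = 63.996/174.123 × 100 = 36.75%.
27.42 − 36.75 = -9.33 pp.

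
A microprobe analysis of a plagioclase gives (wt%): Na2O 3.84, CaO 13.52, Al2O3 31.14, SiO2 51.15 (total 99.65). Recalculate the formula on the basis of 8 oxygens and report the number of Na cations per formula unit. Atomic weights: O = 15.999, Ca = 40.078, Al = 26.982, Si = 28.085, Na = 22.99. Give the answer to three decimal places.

0.339 Na apfu

Na2O (M=61.979): mol = 0.06196; Na = 0.12392, O = 0.06196.
CaO (M=56.077): mol = 0.24110; Ca = 0.24110, O = 0.24110.
Al2O3 (M=101.961): mol = 0.30541; Al = 0.61082, O = 0.91623.
SiO2 (M=60.083): mol = 0.85132; Si = 0.85132, O = 1.70264.
ΣO = 2.92193; factor = 8/ΣO = 2.73792.
Na apfu = 0.12392 × 2.73792 = 0.339.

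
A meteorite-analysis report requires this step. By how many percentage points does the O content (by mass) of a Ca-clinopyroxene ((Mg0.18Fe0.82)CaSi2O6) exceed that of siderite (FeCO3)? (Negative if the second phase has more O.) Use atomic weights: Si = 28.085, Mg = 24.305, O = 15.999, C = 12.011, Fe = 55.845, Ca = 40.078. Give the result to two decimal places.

First mineral: 95.994 g O in 242.410 g formula = 39.60 wt% O.
Second mineral: 47.997 g O in 115.853 g formula = 41.43 wt% O.
39.60% − 41.43% gives a difference of -1.83 percentage points.

-1.83 percentage points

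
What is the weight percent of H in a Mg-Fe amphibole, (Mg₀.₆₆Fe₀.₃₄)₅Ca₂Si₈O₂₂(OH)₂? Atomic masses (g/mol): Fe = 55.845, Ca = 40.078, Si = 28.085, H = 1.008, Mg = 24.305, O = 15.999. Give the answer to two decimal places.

0.23 wt%

Molar mass of (Mg₀.₆₆Fe₀.₃₄)₅Ca₂Si₈O₂₂(OH)₂: 3.30*24.305 + 1.70*55.845 + 2*40.078 + 8*28.085 + 24*15.999 + 2*1.008 = 865.971 g/mol.
Mass of H per formula unit: 2 × 1.008 = 2.016 g.
Weight fraction H = 2.016 / 865.971 = 0.0023.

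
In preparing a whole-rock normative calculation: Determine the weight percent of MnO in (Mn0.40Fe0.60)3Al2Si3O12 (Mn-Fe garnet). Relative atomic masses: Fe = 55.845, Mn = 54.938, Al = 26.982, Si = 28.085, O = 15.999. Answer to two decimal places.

17.14 wt%

M((Mn0.40Fe0.60)3Al2Si3O12) = 496.654 g/mol; M(MnO) = 70.937 g/mol.
Moles MnO per formula unit = 1.20 Mn ÷ 1 = 1.2000.
MnO fraction = (1.2000 × 70.937) / 496.654 = 85.124/496.654 = 0.1714.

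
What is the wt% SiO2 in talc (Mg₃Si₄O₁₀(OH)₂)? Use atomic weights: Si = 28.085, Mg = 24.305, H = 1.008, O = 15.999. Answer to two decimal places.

Molar mass of Mg₃Si₄O₁₀(OH)₂ = 3*24.305 + 4*28.085 + 12*15.999 + 2*1.008 = 379.259 g/mol.
Each formula unit contains 4 Si, equivalent to 4/1 = 4.0000 mol SiO2.
M(SiO2) = 1×28.085 + 2×15.999 = 60.083 g/mol.
Mass of SiO2 per formula unit = 4.0000 × 60.083 = 240.332 g.
SiO2 wt% = 240.332 / 379.259 × 100 = 63.37%.

63.37 wt%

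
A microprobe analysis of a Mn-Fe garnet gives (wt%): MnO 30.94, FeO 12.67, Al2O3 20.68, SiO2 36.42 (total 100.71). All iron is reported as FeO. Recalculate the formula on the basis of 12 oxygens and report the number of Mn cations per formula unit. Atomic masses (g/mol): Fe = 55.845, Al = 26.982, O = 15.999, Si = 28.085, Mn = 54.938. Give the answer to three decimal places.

2.151 Mn apfu

MnO (M=70.937): mol = 0.43616; Mn = 0.43616, O = 0.43616.
FeO (M=71.844): mol = 0.17635; Fe = 0.17635, O = 0.17635.
Al2O3 (M=101.961): mol = 0.20282; Al = 0.40564, O = 0.60846.
SiO2 (M=60.083): mol = 0.60616; Si = 0.60616, O = 1.21232.
ΣO = 2.43329; factor = 12/ΣO = 4.93159.
Mn apfu = 0.43616 × 4.93159 = 2.151.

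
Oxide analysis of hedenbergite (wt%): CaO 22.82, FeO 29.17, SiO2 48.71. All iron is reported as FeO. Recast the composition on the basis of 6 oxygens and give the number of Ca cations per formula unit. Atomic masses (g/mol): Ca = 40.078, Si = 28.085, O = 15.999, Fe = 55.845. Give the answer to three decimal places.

1.003 Ca apfu

CaO: 22.82/56.077 = 0.40694 mol → 0.40694 mol Ca, 0.40694 mol O.
FeO: 29.17/71.844 = 0.40602 mol → 0.40602 mol Fe, 0.40602 mol O.
SiO2: 48.71/60.083 = 0.81071 mol → 0.81071 mol Si, 1.62142 mol O.
Total oxygen = 2.43438 mol. Normalization factor = 6/2.43438 = 2.46469.
Ca per 6 O = 0.40694 × 2.46469 = 1.003.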